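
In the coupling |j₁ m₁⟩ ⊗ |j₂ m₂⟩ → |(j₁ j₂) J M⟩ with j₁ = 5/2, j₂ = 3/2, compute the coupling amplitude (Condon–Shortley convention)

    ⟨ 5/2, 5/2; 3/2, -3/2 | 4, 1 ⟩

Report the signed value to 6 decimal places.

+0.133631  (= +√(1/56))

j₁+j₂−J=0  J+j₁−j₂=5  J−j₁+j₂=3  j₁+j₂+J+1=9
(j₁±m₁, j₂±m₂, J±M) = (5,0,0,3,5,3)
P² = 64800/7
sum k=0..0:
  [0] +1/720 = 1/720
S = 1/720
C² = P²·S² = 1/56 ; C = +0.133631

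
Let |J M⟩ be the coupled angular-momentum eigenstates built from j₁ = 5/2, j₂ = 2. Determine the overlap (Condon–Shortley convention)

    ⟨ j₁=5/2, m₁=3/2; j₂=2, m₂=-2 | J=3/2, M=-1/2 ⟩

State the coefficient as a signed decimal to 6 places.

+0.552052

triangle: 3!*2!*1!/7! = 12/5040
(j±m)!: 4!*1!*0!*4!*1!*2! = 1152
prefactor² = (2J+1)*Δ*N² = 384/35
  k=0: +1/(0!*3!*1!*0!*1!*1!) = 1/6
Σ = 1/6  ⇒  CG² = 384/35*1/6² = 32/105
CG = +√(32/105) = +0.552052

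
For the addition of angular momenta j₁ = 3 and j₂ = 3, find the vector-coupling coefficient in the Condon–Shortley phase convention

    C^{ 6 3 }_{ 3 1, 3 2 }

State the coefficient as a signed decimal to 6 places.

+√(9/22) = +0.639602

√[13·0!6!6!/13! · 4!2!5!1!9!3!] = √(149299200/11)
  +(−1)^0/∏(0,0,2,5,4,1)! = 1/5760  (running 1/5760)
⟨..|..⟩ = √(149299200/11)·(1/5760) = +0.639602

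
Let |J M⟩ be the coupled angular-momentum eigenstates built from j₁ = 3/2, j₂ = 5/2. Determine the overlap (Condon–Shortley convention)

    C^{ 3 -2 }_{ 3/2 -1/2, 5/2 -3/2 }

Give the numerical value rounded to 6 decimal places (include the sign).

+√(1/12) = +0.288675

triangle: 1!×2!×4!/8! = 48/40320
(j±m)!: 1!×2!×1!×4!×1!×5! = 5760
prefactor² = (2J+1)×Δ×N² = 48
  k=0: +1/(0!×1!×2!×1!×0!×3!) = 1/12
  k=1: −1/(1!×0!×1!×0!×1!×4!) = -1/24
Σ = 1/24  ⇒  CG² = 48×1/24² = 1/12
CG = +√(1/12) = +0.288675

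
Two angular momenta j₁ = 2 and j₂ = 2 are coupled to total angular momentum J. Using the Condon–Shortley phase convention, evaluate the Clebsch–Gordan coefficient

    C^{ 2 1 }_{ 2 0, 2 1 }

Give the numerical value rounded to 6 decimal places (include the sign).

triangle: 2!*2!*2!/7! = 8/5040
(j±m)!: 2!*2!*3!*1!*3!*1! = 144
prefactor² = (2J+1)*Δ*N² = 8/7
  k=1: −1/(1!*1!*1!*2!*1!*0!) = -1/2
  k=2: +1/(2!*0!*0!*1!*2!*1!) = 1/4
Σ = -1/4  ⇒  CG² = 8/7*(-1/4)² = 1/14
CG = −√(1/14) = -0.267261

−√(1/14) ≈ -0.267261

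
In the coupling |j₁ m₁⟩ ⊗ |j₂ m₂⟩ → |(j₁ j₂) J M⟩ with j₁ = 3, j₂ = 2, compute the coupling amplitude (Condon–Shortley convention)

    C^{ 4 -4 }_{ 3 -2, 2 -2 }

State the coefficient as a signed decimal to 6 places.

+√(2/5) ≈ +0.632456

j₁+j₂−J=1  J+j₁−j₂=5  J−j₁+j₂=3  j₁+j₂+J+1=10
(j₁±m₁, j₂±m₂, J±M) = (1,5,0,4,0,8)
P² = 207360
sum k=0..0:
  [0] +1/720 = 1/720
S = 1/720
C² = P²·S² = 2/5 ; C = +0.632456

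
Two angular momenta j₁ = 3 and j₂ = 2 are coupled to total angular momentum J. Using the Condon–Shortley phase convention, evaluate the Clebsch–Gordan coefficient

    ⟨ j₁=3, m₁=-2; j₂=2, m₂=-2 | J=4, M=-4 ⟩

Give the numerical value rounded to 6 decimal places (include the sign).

triangle: 1!*5!*3!/10! = 720/3628800
(j±m)!: 1!*5!*0!*4!*0!*8! = 116121600
prefactor² = (2J+1)*Δ*N² = 207360
  k=0: +1/(0!*1!*5!*0!*0!*3!) = 1/720
Σ = 1/720  ⇒  CG² = 207360*1/720² = 2/5
CG = +√(2/5) = +0.632456

+√(2/5) ≈ +0.632456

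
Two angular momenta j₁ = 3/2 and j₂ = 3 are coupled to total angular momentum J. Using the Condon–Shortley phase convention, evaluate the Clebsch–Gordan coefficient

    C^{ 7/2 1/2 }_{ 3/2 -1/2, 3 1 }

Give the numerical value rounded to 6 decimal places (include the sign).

-0.534522  (= −√(2/7))

√[8·1!2!5!/9! · 1!2!4!2!4!3!] = √(512/7)
  +(−1)^0/∏(0,1,2,4,0,1)! = 1/48  (running 1/48)
  +(−1)^1/∏(1,0,1,3,1,2)! = -1/12  (running -1/16)
⟨..|..⟩ = √(512/7)·(-1/16) = -0.534522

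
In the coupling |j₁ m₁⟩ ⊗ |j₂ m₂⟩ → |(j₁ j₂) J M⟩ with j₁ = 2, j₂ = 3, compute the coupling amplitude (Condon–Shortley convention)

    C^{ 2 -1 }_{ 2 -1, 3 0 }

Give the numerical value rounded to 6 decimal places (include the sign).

+√(2/7) = +0.534522

triangle: 3!×1!×3!/8! = 36/40320
(j±m)!: 1!×3!×3!×3!×1!×3! = 1296
prefactor² = (2J+1)×Δ×N² = 81/14
  k=2: +1/(2!×1!×1!×1!×0!×2!) = 1/4
  k=3: −1/(3!×0!×0!×0!×1!×3!) = -1/36
Σ = 2/9  ⇒  CG² = 81/14×2/9² = 2/7
CG = +√(2/7) = +0.534522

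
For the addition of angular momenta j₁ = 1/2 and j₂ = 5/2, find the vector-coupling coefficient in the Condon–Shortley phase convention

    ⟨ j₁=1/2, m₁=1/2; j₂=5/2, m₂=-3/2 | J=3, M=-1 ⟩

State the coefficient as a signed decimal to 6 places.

+√(1/3) = +0.577350

triangle: 0!×1!×5!/7! = 120/5040
(j±m)!: 1!×0!×1!×4!×2!×4! = 1152
prefactor² = (2J+1)×Δ×N² = 192
  k=0: +1/(0!×0!×0!×1!×1!×4!) = 1/24
Σ = 1/24  ⇒  CG² = 192×1/24² = 1/3
CG = +√(1/3) = +0.577350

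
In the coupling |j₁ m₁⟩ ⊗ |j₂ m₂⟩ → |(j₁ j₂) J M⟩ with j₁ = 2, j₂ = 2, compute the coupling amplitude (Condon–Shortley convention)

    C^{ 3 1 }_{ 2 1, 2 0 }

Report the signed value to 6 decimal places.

+√(1/5) = +0.447214

triangle: 1!*3!*3!/8! = 36/40320
(j±m)!: 3!*1!*2!*2!*4!*2! = 1152
prefactor² = (2J+1)*Δ*N² = 36/5
  k=0: +1/(0!*1!*1!*2!*2!*1!) = 1/4
  k=1: −1/(1!*0!*0!*1!*3!*2!) = -1/12
Σ = 1/6  ⇒  CG² = 36/5*1/6² = 1/5
CG = +√(1/5) = +0.447214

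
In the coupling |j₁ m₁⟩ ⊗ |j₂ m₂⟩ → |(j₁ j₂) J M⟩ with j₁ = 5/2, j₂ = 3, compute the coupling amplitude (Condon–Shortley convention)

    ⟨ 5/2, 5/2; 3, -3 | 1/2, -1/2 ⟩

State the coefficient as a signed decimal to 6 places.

+√(2/7) ≈ +0.534522

j₁+j₂−J=5  J+j₁−j₂=0  J−j₁+j₂=1  j₁+j₂+J+1=7
(j₁±m₁, j₂±m₂, J±M) = (5,0,0,6,0,1)
P² = 28800/7
sum k=0..0:
  [0] +1/120 = 1/120
S = 1/120
C² = P²·S² = 2/7 ; C = +0.534522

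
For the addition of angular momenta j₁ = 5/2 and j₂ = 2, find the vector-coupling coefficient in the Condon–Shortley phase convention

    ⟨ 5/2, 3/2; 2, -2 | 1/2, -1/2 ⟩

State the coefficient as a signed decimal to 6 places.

triangle: 4!*1!*0!/6! = 24/720
(j±m)!: 4!*1!*0!*4!*0!*1! = 576
prefactor² = (2J+1)*Δ*N² = 192/5
  k=0: +1/(0!*4!*1!*0!*0!*0!) = 1/24
Σ = 1/24  ⇒  CG² = 192/5*1/24² = 1/15
CG = +√(1/15) = +0.258199

+0.258199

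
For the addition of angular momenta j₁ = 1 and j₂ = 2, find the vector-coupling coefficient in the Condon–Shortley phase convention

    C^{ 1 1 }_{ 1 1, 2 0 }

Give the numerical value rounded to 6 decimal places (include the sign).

triangle: 2!*0!*2!/5! = 4/120
(j±m)!: 2!*0!*2!*2!*2!*0! = 16
prefactor² = (2J+1)*Δ*N² = 8/5
  k=0: +1/(0!*2!*0!*2!*0!*0!) = 1/4
Σ = 1/4  ⇒  CG² = 8/5*1/4² = 1/10
CG = +√(1/10) = +0.316228

+0.316228  (= +√(1/10))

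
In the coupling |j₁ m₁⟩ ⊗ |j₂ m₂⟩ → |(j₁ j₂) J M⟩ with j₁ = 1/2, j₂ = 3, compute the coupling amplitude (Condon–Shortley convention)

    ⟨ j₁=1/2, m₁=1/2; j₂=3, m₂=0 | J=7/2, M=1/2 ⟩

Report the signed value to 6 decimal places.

√[8·0!1!6!/8! · 1!0!3!3!4!3!] = √(5184/7)
  +(−1)^0/∏(0,0,0,3,1,3)! = 1/36  (running 1/36)
⟨..|..⟩ = √(5184/7)·(1/36) = +0.755929

+0.755929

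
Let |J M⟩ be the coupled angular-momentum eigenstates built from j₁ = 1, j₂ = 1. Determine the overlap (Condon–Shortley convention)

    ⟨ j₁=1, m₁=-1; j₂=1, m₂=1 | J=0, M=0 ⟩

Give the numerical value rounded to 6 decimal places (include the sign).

+√(1/3) = +0.577350

√[1·2!0!0!/3! · 0!2!2!0!0!0!] = √(4/3)
  +(−1)^2/∏(2,0,0,0,0,0)! = 1/2  (running 1/2)
⟨..|..⟩ = √(4/3)·(1/2) = +0.577350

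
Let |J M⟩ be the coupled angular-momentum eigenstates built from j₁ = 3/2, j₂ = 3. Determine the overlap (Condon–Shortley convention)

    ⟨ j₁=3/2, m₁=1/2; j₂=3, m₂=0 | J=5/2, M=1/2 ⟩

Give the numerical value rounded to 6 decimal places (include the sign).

-0.414039  (= −√(6/35))

triangle: 2!*1!*4!/8! = 48/40320
(j±m)!: 2!*1!*3!*3!*3!*2! = 864
prefactor² = (2J+1)*Δ*N² = 216/35
  k=0: +1/(0!*2!*1!*3!*0!*1!) = 1/12
  k=1: −1/(1!*1!*0!*2!*1!*2!) = -1/4
Σ = -1/6  ⇒  CG² = 216/35*(-1/6)² = 6/35
CG = −√(6/35) = -0.414039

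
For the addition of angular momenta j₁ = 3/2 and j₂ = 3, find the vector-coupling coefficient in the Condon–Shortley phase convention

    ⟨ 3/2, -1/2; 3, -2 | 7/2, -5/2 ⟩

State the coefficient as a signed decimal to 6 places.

√[8·1!2!5!/9! · 1!2!1!5!1!6!] = √(6400/7)
  +(−1)^0/∏(0,1,2,1,0,4)! = 1/48  (running 1/48)
  +(−1)^1/∏(1,0,1,0,1,5)! = -1/120  (running 1/80)
⟨..|..⟩ = √(6400/7)·(1/80) = +0.377964

+0.377964  (= +√(1/7))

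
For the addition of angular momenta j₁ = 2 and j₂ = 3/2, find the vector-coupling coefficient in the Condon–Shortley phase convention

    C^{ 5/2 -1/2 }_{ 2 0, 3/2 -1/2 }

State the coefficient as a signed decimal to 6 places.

√[6·1!3!2!/7! · 2!2!1!2!2!3!] = √(48/35)
  +(−1)^0/∏(0,1,2,1,1,1)! = 1/2  (running 1/2)
  +(−1)^1/∏(1,0,1,0,2,2)! = -1/4  (running 1/4)
⟨..|..⟩ = √(48/35)·(1/4) = +0.292770

+0.292770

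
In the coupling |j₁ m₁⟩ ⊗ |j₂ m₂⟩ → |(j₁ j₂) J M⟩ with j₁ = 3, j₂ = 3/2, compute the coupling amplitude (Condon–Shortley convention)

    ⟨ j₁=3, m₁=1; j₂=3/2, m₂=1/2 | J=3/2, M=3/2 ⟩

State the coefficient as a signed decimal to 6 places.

√[4·3!3!0!/7! · 4!2!2!1!3!0!] = √(576/35)
  +(−1)^2/∏(2,1,0,0,3,0)! = 1/12  (running 1/12)
⟨..|..⟩ = √(576/35)·(1/12) = +0.338062

+√(4/35) = +0.338062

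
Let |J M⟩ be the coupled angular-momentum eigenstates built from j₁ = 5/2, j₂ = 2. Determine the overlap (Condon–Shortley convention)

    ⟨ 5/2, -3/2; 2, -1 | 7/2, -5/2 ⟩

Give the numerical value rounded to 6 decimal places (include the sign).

triangle: 1!*4!*3!/9! = 144/362880
(j±m)!: 1!*4!*1!*3!*1!*6! = 103680
prefactor² = (2J+1)*Δ*N² = 2304/7
  k=0: +1/(0!*1!*4!*1!*0!*2!) = 1/48
  k=1: −1/(1!*0!*3!*0!*1!*3!) = -1/36
Σ = -1/144  ⇒  CG² = 2304/7*(-1/144)² = 1/63
CG = −√(1/63) = -0.125988

-0.125988  (= −√(1/63))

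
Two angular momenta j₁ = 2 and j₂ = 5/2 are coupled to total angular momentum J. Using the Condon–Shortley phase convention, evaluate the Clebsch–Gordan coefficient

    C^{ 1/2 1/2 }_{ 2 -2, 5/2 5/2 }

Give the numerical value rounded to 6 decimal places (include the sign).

triangle: 4!·0!·1!/6! = 24/720
(j±m)!: 0!·4!·5!·0!·1!·0! = 2880
prefactor² = (2J+1)·Δ·N² = 192
  k=4: +1/(4!·0!·0!·1!·0!·0!) = 1/24
Σ = 1/24  ⇒  CG² = 192·1/24² = 1/3
CG = +√(1/3) = +0.577350

+0.577350  (= +√(1/3))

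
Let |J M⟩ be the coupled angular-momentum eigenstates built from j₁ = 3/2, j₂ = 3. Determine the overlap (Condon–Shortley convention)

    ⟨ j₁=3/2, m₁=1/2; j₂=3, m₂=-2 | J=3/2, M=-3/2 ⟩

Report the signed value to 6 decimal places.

√[4·3!0!3!/7! · 2!1!1!5!0!3!] = √(288/7)
  +(−1)^1/∏(1,2,0,0,0,3)! = -1/12  (running -1/12)
⟨..|..⟩ = √(288/7)·(-1/12) = -0.534522

-0.534522  (= −√(2/7))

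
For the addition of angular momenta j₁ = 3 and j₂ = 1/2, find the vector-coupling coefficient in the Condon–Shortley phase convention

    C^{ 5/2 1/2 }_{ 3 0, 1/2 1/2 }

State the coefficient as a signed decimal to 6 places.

-0.654654

√[6·1!5!0!/7! · 3!3!1!0!3!2!] = √(432/7)
  +(−1)^1/∏(1,0,2,0,3,0)! = -1/12  (running -1/12)
⟨..|..⟩ = √(432/7)·(-1/12) = -0.654654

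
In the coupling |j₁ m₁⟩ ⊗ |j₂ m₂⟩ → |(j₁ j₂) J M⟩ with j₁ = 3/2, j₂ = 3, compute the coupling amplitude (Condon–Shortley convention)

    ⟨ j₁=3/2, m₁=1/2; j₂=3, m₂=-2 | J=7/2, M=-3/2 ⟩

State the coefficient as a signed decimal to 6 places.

√[8·1!2!5!/9! · 2!1!1!5!2!5!] = √(6400/21)
  +(−1)^0/∏(0,1,1,1,1,4)! = 1/24  (running 1/24)
  +(−1)^1/∏(1,0,0,0,2,5)! = -1/240  (running 3/80)
⟨..|..⟩ = √(6400/21)·(3/80) = +0.654654

+√(3/7) ≈ +0.654654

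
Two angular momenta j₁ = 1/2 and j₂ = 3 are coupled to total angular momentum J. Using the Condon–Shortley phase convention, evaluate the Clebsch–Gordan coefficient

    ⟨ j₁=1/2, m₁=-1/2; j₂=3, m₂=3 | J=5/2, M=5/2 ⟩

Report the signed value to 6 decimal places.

-0.925820

√[6·1!0!5!/7! · 0!1!6!0!5!0!] = √(86400/7)
  +(−1)^1/∏(1,0,0,5,0,0)! = -1/120  (running -1/120)
⟨..|..⟩ = √(86400/7)·(-1/120) = -0.925820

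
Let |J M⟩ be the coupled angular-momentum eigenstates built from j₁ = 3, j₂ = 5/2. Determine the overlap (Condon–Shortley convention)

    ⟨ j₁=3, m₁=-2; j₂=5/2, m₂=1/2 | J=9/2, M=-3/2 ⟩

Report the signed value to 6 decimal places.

-0.604815

j₁+j₂−J=1  J+j₁−j₂=5  J−j₁+j₂=4  j₁+j₂+J+1=11
(j₁±m₁, j₂±m₂, J±M) = (1,5,3,2,3,6)
P² = 345600/77
sum k=0..1:
  [0] +1/720 = 1/720
  [1] −1/96 = -1/96
S = -13/1440
C² = P²·S² = 169/462 ; C = -0.604815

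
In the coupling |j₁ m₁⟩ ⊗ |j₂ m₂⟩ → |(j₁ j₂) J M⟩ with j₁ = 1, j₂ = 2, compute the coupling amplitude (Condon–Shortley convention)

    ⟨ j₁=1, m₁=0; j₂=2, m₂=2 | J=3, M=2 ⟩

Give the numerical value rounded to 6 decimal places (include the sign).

j₁+j₂−J=0  J+j₁−j₂=2  J−j₁+j₂=4  j₁+j₂+J+1=7
(j₁±m₁, j₂±m₂, J±M) = (1,1,4,0,5,1)
P² = 192
sum k=0..0:
  [0] +1/24 = 1/24
S = 1/24
C² = P²·S² = 1/3 ; C = +0.577350

+0.577350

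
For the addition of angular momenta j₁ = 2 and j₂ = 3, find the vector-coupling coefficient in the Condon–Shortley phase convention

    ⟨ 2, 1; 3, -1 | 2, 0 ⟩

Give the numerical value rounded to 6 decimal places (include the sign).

triangle: 3!·1!·3!/8! = 36/40320
(j±m)!: 3!·1!·2!·4!·2!·2! = 1152
prefactor² = (2J+1)·Δ·N² = 36/7
  k=0: +1/(0!·3!·1!·2!·0!·1!) = 1/12
  k=1: −1/(1!·2!·0!·1!·1!·2!) = -1/4
Σ = -1/6  ⇒  CG² = 36/7·(-1/6)² = 1/7
CG = −√(1/7) = -0.377964

−√(1/7) ≈ -0.377964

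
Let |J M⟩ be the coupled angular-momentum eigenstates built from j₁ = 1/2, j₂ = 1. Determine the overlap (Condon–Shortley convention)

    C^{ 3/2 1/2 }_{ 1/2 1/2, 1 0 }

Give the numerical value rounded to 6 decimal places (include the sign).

+√(2/3) = +0.816497

√[4·0!1!2!/4! · 1!0!1!1!2!1!] = √(2/3)
  +(−1)^0/∏(0,0,0,1,1,1)! = 1  (running 1)
⟨..|..⟩ = √(2/3)·(1) = +0.816497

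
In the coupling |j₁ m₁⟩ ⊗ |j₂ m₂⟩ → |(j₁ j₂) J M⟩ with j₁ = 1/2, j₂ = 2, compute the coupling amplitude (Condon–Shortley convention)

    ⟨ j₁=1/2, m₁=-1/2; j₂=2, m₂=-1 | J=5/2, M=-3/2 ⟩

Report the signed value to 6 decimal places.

j₁+j₂−J=0  J+j₁−j₂=1  J−j₁+j₂=4  j₁+j₂+J+1=6
(j₁±m₁, j₂±m₂, J±M) = (0,1,1,3,1,4)
P² = 144/5
sum k=0..0:
  [0] +1/6 = 1/6
S = 1/6
C² = P²·S² = 4/5 ; C = +0.894427

+√(4/5) = +0.894427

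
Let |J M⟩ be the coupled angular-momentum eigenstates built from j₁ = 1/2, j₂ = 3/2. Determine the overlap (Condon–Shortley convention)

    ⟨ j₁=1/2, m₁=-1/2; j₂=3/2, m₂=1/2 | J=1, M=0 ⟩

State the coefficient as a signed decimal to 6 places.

j₁+j₂−J=1  J+j₁−j₂=0  J−j₁+j₂=2  j₁+j₂+J+1=4
(j₁±m₁, j₂±m₂, J±M) = (0,1,2,1,1,1)
P² = 1/2
sum k=1..1:
  [1] −1/1 = -1
S = -1
C² = P²·S² = 1/2 ; C = -0.707107

-0.707107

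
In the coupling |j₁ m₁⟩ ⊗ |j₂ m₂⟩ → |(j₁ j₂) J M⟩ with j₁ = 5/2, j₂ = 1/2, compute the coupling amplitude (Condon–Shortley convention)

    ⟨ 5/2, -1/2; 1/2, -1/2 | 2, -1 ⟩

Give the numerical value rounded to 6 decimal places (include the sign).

+0.577350

j₁+j₂−J=1  J+j₁−j₂=4  J−j₁+j₂=0  j₁+j₂+J+1=6
(j₁±m₁, j₂±m₂, J±M) = (2,3,0,1,1,3)
P² = 12
sum k=0..0:
  [0] +1/6 = 1/6
S = 1/6
C² = P²·S² = 1/3 ; C = +0.577350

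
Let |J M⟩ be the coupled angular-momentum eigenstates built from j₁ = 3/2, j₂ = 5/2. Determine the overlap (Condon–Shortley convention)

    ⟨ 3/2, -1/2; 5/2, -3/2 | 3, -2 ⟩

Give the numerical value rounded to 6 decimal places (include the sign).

+√(1/12) ≈ +0.288675

triangle: 1!·2!·4!/8! = 48/40320
(j±m)!: 1!·2!·1!·4!·1!·5! = 5760
prefactor² = (2J+1)·Δ·N² = 48
  k=0: +1/(0!·1!·2!·1!·0!·3!) = 1/12
  k=1: −1/(1!·0!·1!·0!·1!·4!) = -1/24
Σ = 1/24  ⇒  CG² = 48·1/24² = 1/12
CG = +√(1/12) = +0.288675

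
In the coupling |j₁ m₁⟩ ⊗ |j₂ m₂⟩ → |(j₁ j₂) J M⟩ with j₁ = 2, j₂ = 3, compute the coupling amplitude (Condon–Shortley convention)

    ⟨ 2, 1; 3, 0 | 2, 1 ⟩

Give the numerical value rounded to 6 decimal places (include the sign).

triangle: 3!*1!*3!/8! = 36/40320
(j±m)!: 3!*1!*3!*3!*3!*1! = 1296
prefactor² = (2J+1)*Δ*N² = 81/14
  k=0: +1/(0!*3!*1!*3!*0!*0!) = 1/36
  k=1: −1/(1!*2!*0!*2!*1!*1!) = -1/4
Σ = -2/9  ⇒  CG² = 81/14*(-2/9)² = 2/7
CG = −√(2/7) = -0.534522

−√(2/7) = -0.534522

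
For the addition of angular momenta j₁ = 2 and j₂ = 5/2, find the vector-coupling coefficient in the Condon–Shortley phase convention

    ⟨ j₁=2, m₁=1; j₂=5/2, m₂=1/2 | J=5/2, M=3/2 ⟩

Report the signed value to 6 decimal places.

triangle: 2!×2!×3!/8! = 24/40320
(j±m)!: 3!×1!×3!×2!×4!×1! = 1728
prefactor² = (2J+1)×Δ×N² = 216/35
  k=0: +1/(0!×2!×1!×3!×1!×0!) = 1/12
  k=1: −1/(1!×1!×0!×2!×2!×1!) = -1/4
Σ = -1/6  ⇒  CG² = 216/35×(-1/6)² = 6/35
CG = −√(6/35) = -0.414039

-0.414039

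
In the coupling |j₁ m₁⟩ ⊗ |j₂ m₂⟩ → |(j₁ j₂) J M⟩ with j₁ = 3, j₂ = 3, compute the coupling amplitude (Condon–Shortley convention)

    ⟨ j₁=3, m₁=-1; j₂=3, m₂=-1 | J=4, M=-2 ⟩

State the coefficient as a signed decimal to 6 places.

-0.509647

√[9·2!4!4!/11! · 2!4!2!4!2!6!] = √(331776/385)
  +(−1)^0/∏(0,2,4,2,0,2)! = 1/192  (running 1/192)
  +(−1)^1/∏(1,1,3,1,1,3)! = -1/36  (running -13/576)
  +(−1)^2/∏(2,0,2,0,2,4)! = 1/192  (running -5/288)
⟨..|..⟩ = √(331776/385)·(-5/288) = -0.509647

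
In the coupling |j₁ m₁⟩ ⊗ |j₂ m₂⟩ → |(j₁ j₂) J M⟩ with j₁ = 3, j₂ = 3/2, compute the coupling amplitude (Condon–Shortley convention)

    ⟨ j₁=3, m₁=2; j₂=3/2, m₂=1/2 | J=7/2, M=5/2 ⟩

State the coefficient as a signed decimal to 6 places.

√[8·1!5!2!/9! · 5!1!2!1!6!1!] = √(6400/7)
  +(−1)^0/∏(0,1,1,2,4,0)! = 1/48  (running 1/48)
  +(−1)^1/∏(1,0,0,1,5,1)! = -1/120  (running 1/80)
⟨..|..⟩ = √(6400/7)·(1/80) = +0.377964

+√(1/7) ≈ +0.377964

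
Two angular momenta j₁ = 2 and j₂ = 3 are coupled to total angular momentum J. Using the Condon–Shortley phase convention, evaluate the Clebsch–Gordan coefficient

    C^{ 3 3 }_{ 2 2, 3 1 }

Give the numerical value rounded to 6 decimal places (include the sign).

triangle: 2!×2!×4!/9! = 96/362880
(j±m)!: 4!×0!×4!×2!×6!×0! = 829440
prefactor² = (2J+1)×Δ×N² = 1536
  k=0: +1/(0!×2!×0!×4!×2!×0!) = 1/96
Σ = 1/96  ⇒  CG² = 1536×1/96² = 1/6
CG = +√(1/6) = +0.408248

+0.408248  (= +√(1/6))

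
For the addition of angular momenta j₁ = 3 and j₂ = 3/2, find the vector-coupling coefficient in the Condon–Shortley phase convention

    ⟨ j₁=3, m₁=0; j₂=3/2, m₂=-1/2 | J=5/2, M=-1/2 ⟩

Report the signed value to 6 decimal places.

j₁+j₂−J=2  J+j₁−j₂=4  J−j₁+j₂=1  j₁+j₂+J+1=8
(j₁±m₁, j₂±m₂, J±M) = (3,3,1,2,2,3)
P² = 216/35
sum k=0..1:
  [0] +1/12 = 1/12
  [1] −1/4 = -1/4
S = -1/6
C² = P²·S² = 6/35 ; C = -0.414039

-0.414039  (= −√(6/35))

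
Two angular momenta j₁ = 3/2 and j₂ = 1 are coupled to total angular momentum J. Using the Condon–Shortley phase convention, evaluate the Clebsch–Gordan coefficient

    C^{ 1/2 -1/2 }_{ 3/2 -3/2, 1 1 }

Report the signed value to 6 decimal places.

√[2·2!1!0!/4! · 0!3!2!0!0!1!] = √(2)
  +(−1)^2/∏(2,0,1,0,0,0)! = 1/2  (running 1/2)
⟨..|..⟩ = √(2)·(1/2) = +0.707107

+0.707107  (= +√(1/2))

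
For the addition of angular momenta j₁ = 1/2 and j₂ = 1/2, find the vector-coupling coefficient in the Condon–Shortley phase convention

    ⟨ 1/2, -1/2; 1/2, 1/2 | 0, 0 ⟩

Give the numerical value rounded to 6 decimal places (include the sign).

√[1·1!0!0!/2! · 0!1!1!0!0!0!] = √(1/2)
  +(−1)^1/∏(1,0,0,0,0,0)! = -1  (running -1)
⟨..|..⟩ = √(1/2)·(-1) = -0.707107

-0.707107  (= −√(1/2))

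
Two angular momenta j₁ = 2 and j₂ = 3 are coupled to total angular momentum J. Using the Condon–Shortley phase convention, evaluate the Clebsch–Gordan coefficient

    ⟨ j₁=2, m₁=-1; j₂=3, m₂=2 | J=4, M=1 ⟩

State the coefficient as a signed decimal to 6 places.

-0.591608

√[9·1!3!5!/10! · 1!3!5!1!5!3!] = √(6480/7)
  +(−1)^0/∏(0,1,3,5,0,0)! = 1/720  (running 1/720)
  +(−1)^1/∏(1,0,2,4,1,1)! = -1/48  (running -7/360)
⟨..|..⟩ = √(6480/7)·(-7/360) = -0.591608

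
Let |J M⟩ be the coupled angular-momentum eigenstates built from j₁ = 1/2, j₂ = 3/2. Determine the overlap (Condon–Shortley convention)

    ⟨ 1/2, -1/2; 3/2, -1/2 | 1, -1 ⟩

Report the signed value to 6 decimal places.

j₁+j₂−J=1  J+j₁−j₂=0  J−j₁+j₂=2  j₁+j₂+J+1=4
(j₁±m₁, j₂±m₂, J±M) = (0,1,1,2,0,2)
P² = 1
sum k=1..1:
  [1] −1/2 = -1/2
S = -1/2
C² = P²·S² = 1/4 ; C = -0.500000

-0.500000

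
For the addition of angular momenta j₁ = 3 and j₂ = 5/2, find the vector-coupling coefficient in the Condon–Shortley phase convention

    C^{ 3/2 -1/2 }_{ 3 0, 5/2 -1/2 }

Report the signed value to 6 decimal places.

j₁+j₂−J=4  J+j₁−j₂=2  J−j₁+j₂=1  j₁+j₂+J+1=8
(j₁±m₁, j₂±m₂, J±M) = (3,3,2,3,1,2)
P² = 144/35
sum k=1..2:
  [1] −1/12 = -1/12
  [2] +1/4 = 1/4
S = 1/6
C² = P²·S² = 4/35 ; C = +0.338062

+√(4/35) = +0.338062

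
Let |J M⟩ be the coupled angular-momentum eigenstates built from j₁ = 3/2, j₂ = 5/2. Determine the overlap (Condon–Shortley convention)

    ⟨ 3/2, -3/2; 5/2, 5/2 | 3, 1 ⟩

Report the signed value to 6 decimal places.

-0.353553

j₁+j₂−J=1  J+j₁−j₂=2  J−j₁+j₂=4  j₁+j₂+J+1=8
(j₁±m₁, j₂±m₂, J±M) = (0,3,5,0,4,2)
P² = 288
sum k=1..1:
  [1] −1/48 = -1/48
S = -1/48
C² = P²·S² = 1/8 ; C = -0.353553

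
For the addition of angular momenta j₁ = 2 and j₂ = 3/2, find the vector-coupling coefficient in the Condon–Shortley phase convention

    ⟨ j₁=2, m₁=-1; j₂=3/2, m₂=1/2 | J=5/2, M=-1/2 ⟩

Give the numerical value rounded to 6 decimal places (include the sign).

-0.597614

j₁+j₂−J=1  J+j₁−j₂=3  J−j₁+j₂=2  j₁+j₂+J+1=7
(j₁±m₁, j₂±m₂, J±M) = (1,3,2,1,2,3)
P² = 72/35
sum k=0..1:
  [0] +1/12 = 1/12
  [1] −1/2 = -1/2
S = -5/12
C² = P²·S² = 5/14 ; C = -0.597614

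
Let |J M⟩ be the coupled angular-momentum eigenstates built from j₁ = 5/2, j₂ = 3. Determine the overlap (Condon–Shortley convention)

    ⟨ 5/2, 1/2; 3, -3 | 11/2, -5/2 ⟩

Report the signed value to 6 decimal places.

+0.246183

√[12·0!5!6!/12! · 3!2!0!6!3!8!] = √(49766400/11)
  +(−1)^0/∏(0,0,2,0,3,6)! = 1/8640  (running 1/8640)
⟨..|..⟩ = √(49766400/11)·(1/8640) = +0.246183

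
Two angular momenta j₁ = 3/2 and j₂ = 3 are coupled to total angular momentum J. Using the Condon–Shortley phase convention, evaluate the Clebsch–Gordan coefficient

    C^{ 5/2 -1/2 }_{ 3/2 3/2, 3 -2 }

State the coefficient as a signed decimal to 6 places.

√[6·2!1!4!/8! · 3!0!1!5!2!3!] = √(432/7)
  +(−1)^0/∏(0,2,0,1,1,3)! = 1/12  (running 1/12)
⟨..|..⟩ = √(432/7)·(1/12) = +0.654654

+√(3/7) = +0.654654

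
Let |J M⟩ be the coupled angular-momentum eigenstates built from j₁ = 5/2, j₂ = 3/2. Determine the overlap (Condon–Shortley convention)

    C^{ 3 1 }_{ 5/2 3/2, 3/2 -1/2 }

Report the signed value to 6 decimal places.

√[7·1!4!2!/8! · 4!1!1!2!4!2!] = √(96/5)
  +(−1)^0/∏(0,1,1,1,3,1)! = 1/6  (running 1/6)
  +(−1)^1/∏(1,0,0,0,4,2)! = -1/48  (running 7/48)
⟨..|..⟩ = √(96/5)·(7/48) = +0.639010

+0.639010  (= +√(49/120))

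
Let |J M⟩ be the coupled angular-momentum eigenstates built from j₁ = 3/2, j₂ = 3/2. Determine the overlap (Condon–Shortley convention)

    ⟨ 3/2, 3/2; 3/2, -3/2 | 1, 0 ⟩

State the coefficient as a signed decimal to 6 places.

+√(9/20) = +0.670820

√[3·2!1!1!/5! · 3!0!0!3!1!1!] = √(9/5)
  +(−1)^0/∏(0,2,0,0,1,1)! = 1/2  (running 1/2)
⟨..|..⟩ = √(9/5)·(1/2) = +0.670820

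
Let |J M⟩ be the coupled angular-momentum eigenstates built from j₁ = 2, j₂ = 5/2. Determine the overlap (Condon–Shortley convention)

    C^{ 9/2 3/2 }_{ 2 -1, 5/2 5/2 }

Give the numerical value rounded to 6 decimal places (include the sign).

+0.218218  (= +√(1/21))

triangle: 0!*4!*5!/10! = 2880/3628800
(j±m)!: 1!*3!*5!*0!*6!*3! = 3110400
prefactor² = (2J+1)*Δ*N² = 172800/7
  k=0: +1/(0!*0!*3!*5!*1!*0!) = 1/720
Σ = 1/720  ⇒  CG² = 172800/7*1/720² = 1/21
CG = +√(1/21) = +0.218218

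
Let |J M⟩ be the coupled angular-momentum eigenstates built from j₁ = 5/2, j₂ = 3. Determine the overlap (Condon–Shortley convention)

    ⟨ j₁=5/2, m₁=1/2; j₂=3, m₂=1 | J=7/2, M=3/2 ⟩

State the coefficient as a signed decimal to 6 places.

√[8·2!3!4!/10! · 3!2!4!2!5!2!] = √(3072/35)
  +(−1)^0/∏(0,2,2,4,1,0)! = 1/96  (running 1/96)
  +(−1)^1/∏(1,1,1,3,2,1)! = -1/12  (running -7/96)
  +(−1)^2/∏(2,0,0,2,3,2)! = 1/48  (running -5/96)
⟨..|..⟩ = √(3072/35)·(-5/96) = -0.487950

−√(5/21) = -0.487950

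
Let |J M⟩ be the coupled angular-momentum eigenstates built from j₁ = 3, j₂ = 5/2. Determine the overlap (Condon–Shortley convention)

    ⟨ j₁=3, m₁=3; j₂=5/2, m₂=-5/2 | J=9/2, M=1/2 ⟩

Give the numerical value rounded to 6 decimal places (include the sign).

+√(5/231) ≈ +0.147122

√[10·1!5!4!/11! · 6!0!0!5!5!4!] = √(13824000/77)
  +(−1)^0/∏(0,1,0,0,5,4)! = 1/2880  (running 1/2880)
⟨..|..⟩ = √(13824000/77)·(1/2880) = +0.147122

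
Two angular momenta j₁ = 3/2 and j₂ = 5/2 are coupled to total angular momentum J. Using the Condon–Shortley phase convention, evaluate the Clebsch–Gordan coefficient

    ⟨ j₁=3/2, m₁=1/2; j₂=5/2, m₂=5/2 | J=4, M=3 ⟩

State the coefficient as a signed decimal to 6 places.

j₁+j₂−J=0  J+j₁−j₂=3  J−j₁+j₂=5  j₁+j₂+J+1=9
(j₁±m₁, j₂±m₂, J±M) = (2,1,5,0,7,1)
P² = 21600
sum k=0..0:
  [0] +1/240 = 1/240
S = 1/240
C² = P²·S² = 3/8 ; C = +0.612372

+0.612372  (= +√(3/8))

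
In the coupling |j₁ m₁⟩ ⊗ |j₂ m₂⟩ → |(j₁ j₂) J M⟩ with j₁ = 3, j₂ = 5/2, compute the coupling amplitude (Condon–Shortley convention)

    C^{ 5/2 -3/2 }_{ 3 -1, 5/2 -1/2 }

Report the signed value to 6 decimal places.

j₁+j₂−J=3  J+j₁−j₂=3  J−j₁+j₂=2  j₁+j₂+J+1=9
(j₁±m₁, j₂±m₂, J±M) = (2,4,2,3,1,4)
P² = 576/35
sum k=1..2:
  [1] −1/12 = -1/12
  [2] +1/8 = 1/8
S = 1/24
C² = P²·S² = 1/35 ; C = +0.169031

+√(1/35) = +0.169031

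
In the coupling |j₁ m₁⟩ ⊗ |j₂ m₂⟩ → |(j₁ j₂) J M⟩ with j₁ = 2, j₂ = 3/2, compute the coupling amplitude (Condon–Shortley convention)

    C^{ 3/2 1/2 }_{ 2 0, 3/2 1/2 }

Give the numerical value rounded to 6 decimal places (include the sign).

−√(1/5) = -0.447214

j₁+j₂−J=2  J+j₁−j₂=2  J−j₁+j₂=1  j₁+j₂+J+1=6
(j₁±m₁, j₂±m₂, J±M) = (2,2,2,1,2,1)
P² = 16/45
sum k=1..2:
  [1] −1/1 = -1
  [2] +1/4 = 1/4
S = -3/4
C² = P²·S² = 1/5 ; C = -0.447214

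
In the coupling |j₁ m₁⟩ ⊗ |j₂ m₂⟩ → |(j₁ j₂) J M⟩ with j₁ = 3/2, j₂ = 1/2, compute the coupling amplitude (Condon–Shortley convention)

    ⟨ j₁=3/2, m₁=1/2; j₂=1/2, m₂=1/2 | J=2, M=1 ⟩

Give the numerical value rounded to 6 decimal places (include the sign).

+0.866025

j₁+j₂−J=0  J+j₁−j₂=3  J−j₁+j₂=1  j₁+j₂+J+1=5
(j₁±m₁, j₂±m₂, J±M) = (2,1,1,0,3,1)
P² = 3
sum k=0..0:
  [0] +1/2 = 1/2
S = 1/2
C² = P²·S² = 3/4 ; C = +0.866025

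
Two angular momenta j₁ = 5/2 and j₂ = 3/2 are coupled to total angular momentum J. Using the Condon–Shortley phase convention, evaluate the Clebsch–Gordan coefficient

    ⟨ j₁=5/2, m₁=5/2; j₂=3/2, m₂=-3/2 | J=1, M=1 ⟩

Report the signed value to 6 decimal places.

+0.707107  (= +√(1/2))

j₁+j₂−J=3  J+j₁−j₂=2  J−j₁+j₂=0  j₁+j₂+J+1=6
(j₁±m₁, j₂±m₂, J±M) = (5,0,0,3,2,0)
P² = 72
sum k=0..0:
  [0] +1/12 = 1/12
S = 1/12
C² = P²·S² = 1/2 ; C = +0.707107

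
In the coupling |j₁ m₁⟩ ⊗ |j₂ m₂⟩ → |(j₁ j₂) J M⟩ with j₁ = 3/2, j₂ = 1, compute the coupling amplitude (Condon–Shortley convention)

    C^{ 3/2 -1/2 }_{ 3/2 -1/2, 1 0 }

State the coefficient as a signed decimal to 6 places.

triangle: 1!*2!*1!/5! = 2/120
(j±m)!: 1!*2!*1!*1!*1!*2! = 4
prefactor² = (2J+1)*Δ*N² = 4/15
  k=0: +1/(0!*1!*2!*1!*0!*0!) = 1/2
  k=1: −1/(1!*0!*1!*0!*1!*1!) = -1
Σ = -1/2  ⇒  CG² = 4/15*(-1/2)² = 1/15
CG = −√(1/15) = -0.258199

−√(1/15) ≈ -0.258199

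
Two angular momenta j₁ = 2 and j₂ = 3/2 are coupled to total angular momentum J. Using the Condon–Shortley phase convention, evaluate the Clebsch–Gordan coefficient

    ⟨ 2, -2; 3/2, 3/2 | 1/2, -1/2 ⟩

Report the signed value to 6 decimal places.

−√(2/5) ≈ -0.632456

√[2·3!1!0!/5! · 0!4!3!0!0!1!] = √(72/5)
  +(−1)^3/∏(3,0,1,0,0,0)! = -1/6  (running -1/6)
⟨..|..⟩ = √(72/5)·(-1/6) = -0.632456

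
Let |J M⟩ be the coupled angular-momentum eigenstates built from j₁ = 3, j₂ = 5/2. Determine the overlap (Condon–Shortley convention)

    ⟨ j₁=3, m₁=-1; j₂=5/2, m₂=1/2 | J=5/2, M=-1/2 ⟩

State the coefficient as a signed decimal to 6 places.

√[6·3!3!2!/9! · 2!4!3!2!2!3!] = √(288/35)
  +(−1)^1/∏(1,2,3,2,0,0)! = -1/24  (running -1/24)
  +(−1)^2/∏(2,1,2,1,1,1)! = 1/4  (running 5/24)
  +(−1)^3/∏(3,0,1,0,2,2)! = -1/24  (running 1/6)
⟨..|..⟩ = √(288/35)·(1/6) = +0.478091

+√(8/35) = +0.478091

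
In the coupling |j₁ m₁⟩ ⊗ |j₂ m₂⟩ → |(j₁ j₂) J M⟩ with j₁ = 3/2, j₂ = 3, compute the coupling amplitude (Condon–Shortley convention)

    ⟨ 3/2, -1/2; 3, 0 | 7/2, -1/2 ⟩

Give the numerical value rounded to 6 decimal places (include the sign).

j₁+j₂−J=1  J+j₁−j₂=2  J−j₁+j₂=5  j₁+j₂+J+1=9
(j₁±m₁, j₂±m₂, J±M) = (1,2,3,3,3,4)
P² = 384/7
sum k=0..1:
  [0] +1/24 = 1/24
  [1] −1/12 = -1/12
S = -1/24
C² = P²·S² = 2/21 ; C = -0.308607

−√(2/21) ≈ -0.308607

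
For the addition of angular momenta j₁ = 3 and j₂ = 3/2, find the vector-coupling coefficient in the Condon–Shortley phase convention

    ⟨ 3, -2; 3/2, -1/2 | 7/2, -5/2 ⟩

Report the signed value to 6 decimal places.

−√(1/7) ≈ -0.377964

j₁+j₂−J=1  J+j₁−j₂=5  J−j₁+j₂=2  j₁+j₂+J+1=9
(j₁±m₁, j₂±m₂, J±M) = (1,5,1,2,1,6)
P² = 6400/7
sum k=0..1:
  [0] +1/120 = 1/120
  [1] −1/48 = -1/48
S = -1/80
C² = P²·S² = 1/7 ; C = -0.377964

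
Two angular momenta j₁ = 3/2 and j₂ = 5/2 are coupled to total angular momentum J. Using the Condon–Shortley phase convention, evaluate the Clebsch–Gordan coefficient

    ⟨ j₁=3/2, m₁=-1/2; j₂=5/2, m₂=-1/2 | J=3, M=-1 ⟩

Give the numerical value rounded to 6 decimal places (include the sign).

j₁+j₂−J=1  J+j₁−j₂=2  J−j₁+j₂=4  j₁+j₂+J+1=8
(j₁±m₁, j₂±m₂, J±M) = (1,2,2,3,2,4)
P² = 48/5
sum k=0..1:
  [0] +1/8 = 1/8
  [1] −1/6 = -1/6
S = -1/24
C² = P²·S² = 1/60 ; C = -0.129099

−√(1/60) = -0.129099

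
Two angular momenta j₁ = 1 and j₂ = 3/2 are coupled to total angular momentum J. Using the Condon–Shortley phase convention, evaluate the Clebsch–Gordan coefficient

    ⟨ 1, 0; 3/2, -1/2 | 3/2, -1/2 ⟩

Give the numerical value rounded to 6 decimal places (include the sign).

√[4·1!1!2!/5! · 1!1!1!2!1!2!] = √(4/15)
  +(−1)^0/∏(0,1,1,1,0,1)! = 1  (running 1)
  +(−1)^1/∏(1,0,0,0,1,2)! = -1/2  (running 1/2)
⟨..|..⟩ = √(4/15)·(1/2) = +0.258199

+0.258199  (= +√(1/15))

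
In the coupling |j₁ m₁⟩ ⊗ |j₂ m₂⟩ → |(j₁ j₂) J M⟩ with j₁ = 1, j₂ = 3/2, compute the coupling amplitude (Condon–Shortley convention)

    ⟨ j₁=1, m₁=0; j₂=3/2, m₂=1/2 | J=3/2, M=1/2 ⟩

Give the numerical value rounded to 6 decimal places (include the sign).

triangle: 1!·1!·2!/5! = 2/120
(j±m)!: 1!·1!·2!·1!·2!·1! = 4
prefactor² = (2J+1)·Δ·N² = 4/15
  k=0: +1/(0!·1!·1!·2!·0!·0!) = 1/2
  k=1: −1/(1!·0!·0!·1!·1!·1!) = -1
Σ = -1/2  ⇒  CG² = 4/15·(-1/2)² = 1/15
CG = −√(1/15) = -0.258199

−√(1/15) = -0.258199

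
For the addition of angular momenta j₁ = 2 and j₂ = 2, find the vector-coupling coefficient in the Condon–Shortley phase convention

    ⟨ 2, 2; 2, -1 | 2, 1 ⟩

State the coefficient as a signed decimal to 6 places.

+0.654654  (= +√(3/7))

j₁+j₂−J=2  J+j₁−j₂=2  J−j₁+j₂=2  j₁+j₂+J+1=7
(j₁±m₁, j₂±m₂, J±M) = (4,0,1,3,3,1)
P² = 48/7
sum k=0..0:
  [0] +1/4 = 1/4
S = 1/4
C² = P²·S² = 3/7 ; C = +0.654654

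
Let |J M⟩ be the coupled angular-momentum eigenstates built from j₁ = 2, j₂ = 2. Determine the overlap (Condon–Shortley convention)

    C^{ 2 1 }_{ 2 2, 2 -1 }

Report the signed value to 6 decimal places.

triangle: 2!×2!×2!/7! = 8/5040
(j±m)!: 4!×0!×1!×3!×3!×1! = 864
prefactor² = (2J+1)×Δ×N² = 48/7
  k=0: +1/(0!×2!×0!×1!×2!×1!) = 1/4
Σ = 1/4  ⇒  CG² = 48/7×1/4² = 3/7
CG = +√(3/7) = +0.654654

+0.654654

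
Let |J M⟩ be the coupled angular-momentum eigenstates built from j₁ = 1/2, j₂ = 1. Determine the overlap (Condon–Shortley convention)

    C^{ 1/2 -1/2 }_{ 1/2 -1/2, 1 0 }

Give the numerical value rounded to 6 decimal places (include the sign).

−√(1/3) = -0.577350

√[2·1!0!1!/3! · 0!1!1!1!0!1!] = √(1/3)
  +(−1)^1/∏(1,0,0,0,0,1)! = -1  (running -1)
⟨..|..⟩ = √(1/3)·(-1) = -0.577350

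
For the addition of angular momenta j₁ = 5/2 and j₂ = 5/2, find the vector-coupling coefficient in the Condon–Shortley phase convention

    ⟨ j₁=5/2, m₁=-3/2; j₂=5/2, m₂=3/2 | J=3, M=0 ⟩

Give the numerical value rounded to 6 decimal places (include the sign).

j₁+j₂−J=2  J+j₁−j₂=3  J−j₁+j₂=3  j₁+j₂+J+1=9
(j₁±m₁, j₂±m₂, J±M) = (1,4,4,1,3,3)
P² = 144/5
sum k=1..2:
  [1] −1/36 = -1/36
  [2] +1/8 = 1/8
S = 7/72
C² = P²·S² = 49/180 ; C = +0.521749

+0.521749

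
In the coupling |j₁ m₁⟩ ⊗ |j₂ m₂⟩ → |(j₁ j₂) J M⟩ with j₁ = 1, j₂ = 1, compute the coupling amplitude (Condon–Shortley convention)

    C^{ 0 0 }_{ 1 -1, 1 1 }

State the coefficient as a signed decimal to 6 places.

+0.577350  (= +√(1/3))

j₁+j₂−J=2  J+j₁−j₂=0  J−j₁+j₂=0  j₁+j₂+J+1=3
(j₁±m₁, j₂±m₂, J±M) = (0,2,2,0,0,0)
P² = 4/3
sum k=2..2:
  [2] +1/2 = 1/2
S = 1/2
C² = P²·S² = 1/3 ; C = +0.577350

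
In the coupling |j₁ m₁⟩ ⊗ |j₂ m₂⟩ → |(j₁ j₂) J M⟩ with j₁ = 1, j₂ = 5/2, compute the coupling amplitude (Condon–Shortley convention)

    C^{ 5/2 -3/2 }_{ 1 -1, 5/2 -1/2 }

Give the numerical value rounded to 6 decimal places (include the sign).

-0.676123

triangle: 1!*1!*4!/7! = 24/5040
(j±m)!: 0!*2!*2!*3!*1!*4! = 576
prefactor² = (2J+1)*Δ*N² = 576/35
  k=1: −1/(1!*0!*1!*1!*0!*3!) = -1/6
Σ = -1/6  ⇒  CG² = 576/35*(-1/6)² = 16/35
CG = −√(16/35) = -0.676123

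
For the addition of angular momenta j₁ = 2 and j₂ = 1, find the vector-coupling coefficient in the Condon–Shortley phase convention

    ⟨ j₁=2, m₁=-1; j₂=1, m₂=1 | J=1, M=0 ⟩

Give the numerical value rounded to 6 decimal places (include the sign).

triangle: 2!·2!·0!/5! = 4/120
(j±m)!: 1!·3!·2!·0!·1!·1! = 12
prefactor² = (2J+1)·Δ·N² = 6/5
  k=2: +1/(2!·0!·1!·0!·1!·0!) = 1/2
Σ = 1/2  ⇒  CG² = 6/5·1/2² = 3/10
CG = +√(3/10) = +0.547723

+0.547723  (= +√(3/10))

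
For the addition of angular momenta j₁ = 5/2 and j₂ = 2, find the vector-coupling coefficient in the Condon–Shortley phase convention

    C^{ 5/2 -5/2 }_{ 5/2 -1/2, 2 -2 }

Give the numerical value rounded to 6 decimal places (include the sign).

√[6·2!3!2!/8! · 2!3!0!4!0!5!] = √(864/7)
  +(−1)^0/∏(0,2,3,0,0,2)! = 1/24  (running 1/24)
⟨..|..⟩ = √(864/7)·(1/24) = +0.462910

+0.462910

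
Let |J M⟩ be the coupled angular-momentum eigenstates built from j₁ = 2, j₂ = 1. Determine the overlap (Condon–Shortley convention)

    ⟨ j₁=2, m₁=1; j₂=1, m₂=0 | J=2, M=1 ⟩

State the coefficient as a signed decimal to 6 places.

√[5·1!3!1!/6! · 3!1!1!1!3!1!] = √(3/2)
  +(−1)^0/∏(0,1,1,1,2,0)! = 1/2  (running 1/2)
  +(−1)^1/∏(1,0,0,0,3,1)! = -1/6  (running 1/3)
⟨..|..⟩ = √(3/2)·(1/3) = +0.408248

+√(1/6) ≈ +0.408248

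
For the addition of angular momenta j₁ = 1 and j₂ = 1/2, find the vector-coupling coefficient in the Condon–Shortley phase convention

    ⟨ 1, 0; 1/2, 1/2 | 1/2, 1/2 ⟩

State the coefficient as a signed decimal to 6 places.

−√(1/3) = -0.577350

triangle: 1!×1!×0!/3! = 1/6
(j±m)!: 1!×1!×1!×0!×1!×0! = 1
prefactor² = (2J+1)×Δ×N² = 1/3
  k=1: −1/(1!×0!×0!×0!×1!×0!) = -1
Σ = -1  ⇒  CG² = 1/3×(-1)² = 1/3
CG = −√(1/3) = -0.577350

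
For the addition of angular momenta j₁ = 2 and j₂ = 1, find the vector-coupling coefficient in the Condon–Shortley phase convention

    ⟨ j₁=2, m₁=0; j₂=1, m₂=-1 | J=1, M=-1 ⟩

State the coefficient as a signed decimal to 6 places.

√[3·2!2!0!/5! · 2!2!0!2!0!2!] = √(8/5)
  +(−1)^0/∏(0,2,2,0,0,0)! = 1/4  (running 1/4)
⟨..|..⟩ = √(8/5)·(1/4) = +0.316228

+0.316228  (= +√(1/10))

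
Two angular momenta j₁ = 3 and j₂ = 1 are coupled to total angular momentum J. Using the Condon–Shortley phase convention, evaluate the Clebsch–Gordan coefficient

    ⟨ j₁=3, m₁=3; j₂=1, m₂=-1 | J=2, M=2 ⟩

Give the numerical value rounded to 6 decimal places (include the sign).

+0.845154

√[5·2!4!0!/7! · 6!0!0!2!4!0!] = √(11520/7)
  +(−1)^0/∏(0,2,0,0,4,0)! = 1/48  (running 1/48)
⟨..|..⟩ = √(11520/7)·(1/48) = +0.845154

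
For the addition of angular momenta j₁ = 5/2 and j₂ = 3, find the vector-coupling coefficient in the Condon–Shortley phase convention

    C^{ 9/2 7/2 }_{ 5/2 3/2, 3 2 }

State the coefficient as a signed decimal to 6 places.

-0.100504  (= −√(1/99))

√[10·1!4!5!/11! · 4!1!5!1!8!1!] = √(921600/11)
  +(−1)^0/∏(0,1,1,5,3,0)! = 1/720  (running 1/720)
  +(−1)^1/∏(1,0,0,4,4,1)! = -1/576  (running -1/2880)
⟨..|..⟩ = √(921600/11)·(-1/2880) = -0.100504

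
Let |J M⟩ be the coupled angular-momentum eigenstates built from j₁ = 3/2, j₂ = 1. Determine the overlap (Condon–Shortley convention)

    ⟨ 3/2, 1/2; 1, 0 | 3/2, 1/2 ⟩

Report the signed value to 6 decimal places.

+0.258199  (= +√(1/15))

triangle: 1!*2!*1!/5! = 2/120
(j±m)!: 2!*1!*1!*1!*2!*1! = 4
prefactor² = (2J+1)*Δ*N² = 4/15
  k=0: +1/(0!*1!*1!*1!*1!*0!) = 1
  k=1: −1/(1!*0!*0!*0!*2!*1!) = -1/2
Σ = 1/2  ⇒  CG² = 4/15*1/2² = 1/15
CG = +√(1/15) = +0.258199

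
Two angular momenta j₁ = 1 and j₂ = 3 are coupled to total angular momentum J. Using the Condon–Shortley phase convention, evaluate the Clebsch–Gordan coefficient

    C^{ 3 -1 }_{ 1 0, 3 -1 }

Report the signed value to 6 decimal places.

+0.288675  (= +√(1/12))

j₁+j₂−J=1  J+j₁−j₂=1  J−j₁+j₂=5  j₁+j₂+J+1=8
(j₁±m₁, j₂±m₂, J±M) = (1,1,2,4,2,4)
P² = 48
sum k=0..1:
  [0] +1/12 = 1/12
  [1] −1/24 = -1/24
S = 1/24
C² = P²·S² = 1/12 ; C = +0.288675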